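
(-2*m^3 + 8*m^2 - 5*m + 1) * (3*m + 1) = -6*m^4 + 22*m^3 - 7*m^2 - 2*m + 1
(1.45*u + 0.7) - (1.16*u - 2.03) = 0.29*u + 2.73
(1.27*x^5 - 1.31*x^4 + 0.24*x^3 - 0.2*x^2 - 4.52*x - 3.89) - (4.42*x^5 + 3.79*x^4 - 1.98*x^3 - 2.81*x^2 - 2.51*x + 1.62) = -3.15*x^5 - 5.1*x^4 + 2.22*x^3 + 2.61*x^2 - 2.01*x - 5.51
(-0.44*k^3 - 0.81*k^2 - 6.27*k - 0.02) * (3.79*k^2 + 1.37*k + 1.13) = -1.6676*k^5 - 3.6727*k^4 - 25.3702*k^3 - 9.581*k^2 - 7.1125*k - 0.0226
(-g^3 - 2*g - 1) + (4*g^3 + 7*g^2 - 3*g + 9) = 3*g^3 + 7*g^2 - 5*g + 8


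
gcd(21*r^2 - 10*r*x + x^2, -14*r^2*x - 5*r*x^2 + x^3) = -7*r + x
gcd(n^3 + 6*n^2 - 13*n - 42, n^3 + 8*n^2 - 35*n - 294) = n + 7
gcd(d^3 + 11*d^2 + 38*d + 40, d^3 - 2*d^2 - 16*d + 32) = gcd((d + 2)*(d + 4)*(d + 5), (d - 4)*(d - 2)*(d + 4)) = d + 4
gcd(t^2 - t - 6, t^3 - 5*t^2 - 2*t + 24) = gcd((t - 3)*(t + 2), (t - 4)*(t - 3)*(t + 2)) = t^2 - t - 6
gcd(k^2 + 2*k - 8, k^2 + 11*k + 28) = k + 4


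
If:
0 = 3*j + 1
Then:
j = -1/3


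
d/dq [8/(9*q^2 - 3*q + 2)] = 24*(1 - 6*q)/(9*q^2 - 3*q + 2)^2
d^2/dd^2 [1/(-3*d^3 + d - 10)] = 2*(9*d*(3*d^3 - d + 10) - (9*d^2 - 1)^2)/(3*d^3 - d + 10)^3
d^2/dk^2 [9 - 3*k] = 0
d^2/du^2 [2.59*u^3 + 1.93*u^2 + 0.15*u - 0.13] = 15.54*u + 3.86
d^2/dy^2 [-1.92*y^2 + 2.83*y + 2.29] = -3.84000000000000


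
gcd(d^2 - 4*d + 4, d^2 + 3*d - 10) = d - 2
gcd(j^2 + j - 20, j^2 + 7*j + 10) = j + 5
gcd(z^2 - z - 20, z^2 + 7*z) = 1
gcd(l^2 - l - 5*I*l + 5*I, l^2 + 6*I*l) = 1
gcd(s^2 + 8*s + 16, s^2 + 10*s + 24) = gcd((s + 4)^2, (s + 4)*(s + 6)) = s + 4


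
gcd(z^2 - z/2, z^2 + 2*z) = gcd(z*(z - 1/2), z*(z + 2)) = z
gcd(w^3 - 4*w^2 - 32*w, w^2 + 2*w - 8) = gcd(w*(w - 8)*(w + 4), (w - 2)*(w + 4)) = w + 4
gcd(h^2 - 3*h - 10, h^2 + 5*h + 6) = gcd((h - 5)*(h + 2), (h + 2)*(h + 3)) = h + 2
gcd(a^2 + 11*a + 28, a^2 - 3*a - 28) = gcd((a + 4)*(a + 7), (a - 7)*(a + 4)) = a + 4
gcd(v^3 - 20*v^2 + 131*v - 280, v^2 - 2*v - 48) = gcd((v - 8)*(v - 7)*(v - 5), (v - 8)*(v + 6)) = v - 8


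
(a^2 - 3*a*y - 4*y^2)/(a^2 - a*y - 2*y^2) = (-a + 4*y)/(-a + 2*y)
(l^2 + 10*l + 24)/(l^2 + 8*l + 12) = (l + 4)/(l + 2)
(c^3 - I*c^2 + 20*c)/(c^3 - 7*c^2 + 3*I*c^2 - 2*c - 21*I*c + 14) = c*(c^2 - I*c + 20)/(c^3 + c^2*(-7 + 3*I) - c*(2 + 21*I) + 14)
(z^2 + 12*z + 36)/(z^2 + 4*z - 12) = (z + 6)/(z - 2)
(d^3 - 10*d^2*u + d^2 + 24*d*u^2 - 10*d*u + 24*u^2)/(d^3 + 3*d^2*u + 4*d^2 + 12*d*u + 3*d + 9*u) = (d^2 - 10*d*u + 24*u^2)/(d^2 + 3*d*u + 3*d + 9*u)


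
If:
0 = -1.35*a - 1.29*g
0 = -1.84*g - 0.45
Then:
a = 0.23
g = -0.24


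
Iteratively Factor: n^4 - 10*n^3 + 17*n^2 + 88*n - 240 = (n - 4)*(n^3 - 6*n^2 - 7*n + 60) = (n - 4)*(n + 3)*(n^2 - 9*n + 20) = (n - 5)*(n - 4)*(n + 3)*(n - 4)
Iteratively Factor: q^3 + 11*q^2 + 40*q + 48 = (q + 3)*(q^2 + 8*q + 16) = (q + 3)*(q + 4)*(q + 4)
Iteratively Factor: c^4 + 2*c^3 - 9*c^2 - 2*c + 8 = (c + 1)*(c^3 + c^2 - 10*c + 8) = (c - 2)*(c + 1)*(c^2 + 3*c - 4) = (c - 2)*(c + 1)*(c + 4)*(c - 1)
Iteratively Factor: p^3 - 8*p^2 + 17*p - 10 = (p - 5)*(p^2 - 3*p + 2) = (p - 5)*(p - 1)*(p - 2)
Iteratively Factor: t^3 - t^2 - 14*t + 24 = (t - 2)*(t^2 + t - 12) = (t - 3)*(t - 2)*(t + 4)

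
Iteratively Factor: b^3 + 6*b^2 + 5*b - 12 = (b + 4)*(b^2 + 2*b - 3) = (b + 3)*(b + 4)*(b - 1)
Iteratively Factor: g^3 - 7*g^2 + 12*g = (g - 4)*(g^2 - 3*g) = (g - 4)*(g - 3)*(g)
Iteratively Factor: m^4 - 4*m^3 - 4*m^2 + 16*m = (m - 4)*(m^3 - 4*m) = (m - 4)*(m - 2)*(m^2 + 2*m) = (m - 4)*(m - 2)*(m + 2)*(m)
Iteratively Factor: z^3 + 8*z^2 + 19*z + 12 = (z + 4)*(z^2 + 4*z + 3) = (z + 1)*(z + 4)*(z + 3)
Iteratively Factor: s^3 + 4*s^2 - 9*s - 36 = (s - 3)*(s^2 + 7*s + 12) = (s - 3)*(s + 3)*(s + 4)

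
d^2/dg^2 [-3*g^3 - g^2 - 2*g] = -18*g - 2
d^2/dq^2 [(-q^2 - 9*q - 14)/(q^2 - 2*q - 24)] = 2*(-11*q^3 - 114*q^2 - 564*q - 536)/(q^6 - 6*q^5 - 60*q^4 + 280*q^3 + 1440*q^2 - 3456*q - 13824)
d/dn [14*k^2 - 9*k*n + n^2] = -9*k + 2*n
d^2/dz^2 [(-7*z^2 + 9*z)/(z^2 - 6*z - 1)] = 2*(-33*z^3 - 21*z^2 + 27*z - 61)/(z^6 - 18*z^5 + 105*z^4 - 180*z^3 - 105*z^2 - 18*z - 1)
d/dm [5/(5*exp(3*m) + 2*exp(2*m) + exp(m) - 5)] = (-75*exp(2*m) - 20*exp(m) - 5)*exp(m)/(5*exp(3*m) + 2*exp(2*m) + exp(m) - 5)^2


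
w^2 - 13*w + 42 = (w - 7)*(w - 6)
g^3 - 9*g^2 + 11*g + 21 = (g - 7)*(g - 3)*(g + 1)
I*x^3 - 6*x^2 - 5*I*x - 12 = (x + 3*I)*(x + 4*I)*(I*x + 1)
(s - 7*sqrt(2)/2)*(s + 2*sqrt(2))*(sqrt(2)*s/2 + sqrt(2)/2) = sqrt(2)*s^3/2 - 3*s^2/2 + sqrt(2)*s^2/2 - 7*sqrt(2)*s - 3*s/2 - 7*sqrt(2)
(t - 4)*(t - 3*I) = t^2 - 4*t - 3*I*t + 12*I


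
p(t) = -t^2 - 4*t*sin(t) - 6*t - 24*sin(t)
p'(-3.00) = 12.44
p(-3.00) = 10.69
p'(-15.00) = -0.75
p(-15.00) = -158.41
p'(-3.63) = 7.75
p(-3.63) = 4.15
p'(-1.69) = 3.40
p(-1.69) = 24.40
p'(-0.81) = -15.80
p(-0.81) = 19.24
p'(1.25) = -21.44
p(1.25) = -36.58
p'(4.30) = 5.58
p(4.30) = -6.54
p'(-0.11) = -28.76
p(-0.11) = 3.23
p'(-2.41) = 12.18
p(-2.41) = 18.25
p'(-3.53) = 8.69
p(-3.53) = 4.98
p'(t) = -4*t*cos(t) - 2*t - 4*sin(t) - 24*cos(t) - 6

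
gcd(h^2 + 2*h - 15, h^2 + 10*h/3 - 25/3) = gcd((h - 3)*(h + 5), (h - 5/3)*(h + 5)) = h + 5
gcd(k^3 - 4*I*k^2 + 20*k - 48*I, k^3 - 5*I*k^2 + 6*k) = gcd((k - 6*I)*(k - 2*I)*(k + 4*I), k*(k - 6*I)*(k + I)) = k - 6*I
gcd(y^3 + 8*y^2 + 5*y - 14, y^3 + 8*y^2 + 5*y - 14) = y^3 + 8*y^2 + 5*y - 14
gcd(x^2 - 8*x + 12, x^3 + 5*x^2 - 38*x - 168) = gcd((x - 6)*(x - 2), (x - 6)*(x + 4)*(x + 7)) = x - 6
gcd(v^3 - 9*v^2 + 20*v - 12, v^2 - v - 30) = v - 6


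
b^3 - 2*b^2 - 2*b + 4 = (b - 2)*(b - sqrt(2))*(b + sqrt(2))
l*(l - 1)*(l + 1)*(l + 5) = l^4 + 5*l^3 - l^2 - 5*l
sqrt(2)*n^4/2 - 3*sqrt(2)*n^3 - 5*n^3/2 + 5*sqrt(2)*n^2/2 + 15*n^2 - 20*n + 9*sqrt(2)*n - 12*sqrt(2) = (n - 4)*(n - 2)*(n - 3*sqrt(2))*(sqrt(2)*n/2 + 1/2)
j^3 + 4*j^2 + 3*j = j*(j + 1)*(j + 3)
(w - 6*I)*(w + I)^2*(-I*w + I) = -I*w^4 - 4*w^3 + I*w^3 + 4*w^2 - 11*I*w^2 + 6*w + 11*I*w - 6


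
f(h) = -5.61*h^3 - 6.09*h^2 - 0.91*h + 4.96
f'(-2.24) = -58.07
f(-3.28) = 140.39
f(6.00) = -1431.50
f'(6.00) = -679.87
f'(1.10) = -34.67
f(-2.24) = 39.49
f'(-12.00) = -2278.27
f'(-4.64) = -306.74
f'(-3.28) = -142.02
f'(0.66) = -16.28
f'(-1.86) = -36.48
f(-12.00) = 8833.00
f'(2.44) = -130.83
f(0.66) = 0.09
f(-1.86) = 21.68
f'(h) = -16.83*h^2 - 12.18*h - 0.91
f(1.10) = -10.88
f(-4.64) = 438.49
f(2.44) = -115.01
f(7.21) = -2420.84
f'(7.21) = -963.62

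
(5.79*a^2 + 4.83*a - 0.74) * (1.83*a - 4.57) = 10.5957*a^3 - 17.6214*a^2 - 23.4273*a + 3.3818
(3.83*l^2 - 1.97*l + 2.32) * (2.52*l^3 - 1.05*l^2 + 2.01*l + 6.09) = 9.6516*l^5 - 8.9859*l^4 + 15.6132*l^3 + 16.929*l^2 - 7.3341*l + 14.1288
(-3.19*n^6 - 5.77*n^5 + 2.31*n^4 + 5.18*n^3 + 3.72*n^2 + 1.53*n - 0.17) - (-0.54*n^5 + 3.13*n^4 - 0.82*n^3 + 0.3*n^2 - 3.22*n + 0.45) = -3.19*n^6 - 5.23*n^5 - 0.82*n^4 + 6.0*n^3 + 3.42*n^2 + 4.75*n - 0.62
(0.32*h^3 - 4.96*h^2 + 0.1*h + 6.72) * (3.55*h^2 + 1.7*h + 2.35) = 1.136*h^5 - 17.064*h^4 - 7.325*h^3 + 12.37*h^2 + 11.659*h + 15.792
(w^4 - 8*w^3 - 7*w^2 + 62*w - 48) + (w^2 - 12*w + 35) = w^4 - 8*w^3 - 6*w^2 + 50*w - 13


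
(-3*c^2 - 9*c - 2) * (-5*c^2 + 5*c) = 15*c^4 + 30*c^3 - 35*c^2 - 10*c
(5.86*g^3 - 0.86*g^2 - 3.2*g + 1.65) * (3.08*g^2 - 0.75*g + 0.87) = 18.0488*g^5 - 7.0438*g^4 - 4.1128*g^3 + 6.7338*g^2 - 4.0215*g + 1.4355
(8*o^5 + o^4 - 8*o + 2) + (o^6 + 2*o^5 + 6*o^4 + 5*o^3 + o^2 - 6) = o^6 + 10*o^5 + 7*o^4 + 5*o^3 + o^2 - 8*o - 4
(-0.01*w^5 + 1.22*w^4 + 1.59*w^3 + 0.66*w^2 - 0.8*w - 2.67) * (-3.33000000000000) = 0.0333*w^5 - 4.0626*w^4 - 5.2947*w^3 - 2.1978*w^2 + 2.664*w + 8.8911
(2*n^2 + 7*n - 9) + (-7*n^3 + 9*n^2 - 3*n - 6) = -7*n^3 + 11*n^2 + 4*n - 15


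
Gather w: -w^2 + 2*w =-w^2 + 2*w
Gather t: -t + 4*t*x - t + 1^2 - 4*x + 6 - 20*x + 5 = t*(4*x - 2) - 24*x + 12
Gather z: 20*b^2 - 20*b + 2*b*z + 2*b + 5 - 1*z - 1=20*b^2 - 18*b + z*(2*b - 1) + 4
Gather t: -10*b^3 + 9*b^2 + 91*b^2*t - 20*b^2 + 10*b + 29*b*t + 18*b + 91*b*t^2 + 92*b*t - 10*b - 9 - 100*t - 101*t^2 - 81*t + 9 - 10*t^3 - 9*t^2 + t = -10*b^3 - 11*b^2 + 18*b - 10*t^3 + t^2*(91*b - 110) + t*(91*b^2 + 121*b - 180)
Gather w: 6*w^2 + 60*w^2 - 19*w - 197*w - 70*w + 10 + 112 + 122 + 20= 66*w^2 - 286*w + 264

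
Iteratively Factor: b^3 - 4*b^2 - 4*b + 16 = (b - 2)*(b^2 - 2*b - 8) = (b - 2)*(b + 2)*(b - 4)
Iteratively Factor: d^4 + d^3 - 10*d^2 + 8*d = (d)*(d^3 + d^2 - 10*d + 8) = d*(d + 4)*(d^2 - 3*d + 2) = d*(d - 1)*(d + 4)*(d - 2)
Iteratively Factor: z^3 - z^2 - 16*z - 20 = (z + 2)*(z^2 - 3*z - 10) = (z - 5)*(z + 2)*(z + 2)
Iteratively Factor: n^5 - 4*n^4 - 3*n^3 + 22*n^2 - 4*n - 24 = (n - 3)*(n^4 - n^3 - 6*n^2 + 4*n + 8) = (n - 3)*(n + 2)*(n^3 - 3*n^2 + 4) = (n - 3)*(n - 2)*(n + 2)*(n^2 - n - 2) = (n - 3)*(n - 2)*(n + 1)*(n + 2)*(n - 2)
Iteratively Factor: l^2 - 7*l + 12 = (l - 3)*(l - 4)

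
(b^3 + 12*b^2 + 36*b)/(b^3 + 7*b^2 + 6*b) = (b + 6)/(b + 1)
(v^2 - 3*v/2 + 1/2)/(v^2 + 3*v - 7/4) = 2*(v - 1)/(2*v + 7)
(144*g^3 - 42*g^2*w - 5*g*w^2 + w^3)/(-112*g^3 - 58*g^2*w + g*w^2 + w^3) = (-18*g^2 + 3*g*w + w^2)/(14*g^2 + 9*g*w + w^2)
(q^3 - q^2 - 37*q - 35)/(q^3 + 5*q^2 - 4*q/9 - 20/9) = 9*(q^2 - 6*q - 7)/(9*q^2 - 4)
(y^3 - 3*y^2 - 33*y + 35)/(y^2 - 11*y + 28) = (y^2 + 4*y - 5)/(y - 4)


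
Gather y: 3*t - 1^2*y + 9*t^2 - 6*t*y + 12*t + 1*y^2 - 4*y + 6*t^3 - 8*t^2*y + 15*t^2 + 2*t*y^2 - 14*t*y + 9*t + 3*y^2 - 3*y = 6*t^3 + 24*t^2 + 24*t + y^2*(2*t + 4) + y*(-8*t^2 - 20*t - 8)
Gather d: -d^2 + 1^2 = 1 - d^2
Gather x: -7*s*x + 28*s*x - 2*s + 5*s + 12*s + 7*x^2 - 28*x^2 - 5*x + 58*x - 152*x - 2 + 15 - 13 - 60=15*s - 21*x^2 + x*(21*s - 99) - 60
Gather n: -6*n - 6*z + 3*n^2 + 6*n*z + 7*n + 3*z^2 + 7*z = 3*n^2 + n*(6*z + 1) + 3*z^2 + z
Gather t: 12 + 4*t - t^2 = -t^2 + 4*t + 12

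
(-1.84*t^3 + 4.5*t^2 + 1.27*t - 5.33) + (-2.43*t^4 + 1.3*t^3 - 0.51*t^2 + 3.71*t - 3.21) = -2.43*t^4 - 0.54*t^3 + 3.99*t^2 + 4.98*t - 8.54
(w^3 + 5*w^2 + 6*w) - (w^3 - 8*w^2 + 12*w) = 13*w^2 - 6*w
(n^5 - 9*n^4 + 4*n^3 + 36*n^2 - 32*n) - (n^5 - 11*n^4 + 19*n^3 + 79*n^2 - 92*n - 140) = 2*n^4 - 15*n^3 - 43*n^2 + 60*n + 140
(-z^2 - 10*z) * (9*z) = -9*z^3 - 90*z^2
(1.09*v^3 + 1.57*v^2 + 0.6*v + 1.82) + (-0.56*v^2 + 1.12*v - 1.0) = 1.09*v^3 + 1.01*v^2 + 1.72*v + 0.82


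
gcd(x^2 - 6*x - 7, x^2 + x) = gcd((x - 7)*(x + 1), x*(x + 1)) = x + 1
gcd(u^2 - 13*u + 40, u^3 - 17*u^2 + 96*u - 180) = u - 5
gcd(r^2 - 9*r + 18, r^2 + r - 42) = r - 6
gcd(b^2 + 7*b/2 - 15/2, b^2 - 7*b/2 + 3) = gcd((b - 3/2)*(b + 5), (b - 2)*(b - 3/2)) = b - 3/2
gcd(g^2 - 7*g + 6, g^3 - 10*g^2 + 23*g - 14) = g - 1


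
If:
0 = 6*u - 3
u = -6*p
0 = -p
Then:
No Solution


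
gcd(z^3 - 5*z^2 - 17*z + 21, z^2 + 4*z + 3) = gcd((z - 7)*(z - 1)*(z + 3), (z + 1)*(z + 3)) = z + 3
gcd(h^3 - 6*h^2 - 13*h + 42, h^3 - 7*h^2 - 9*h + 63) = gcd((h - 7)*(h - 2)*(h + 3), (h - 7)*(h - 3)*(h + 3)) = h^2 - 4*h - 21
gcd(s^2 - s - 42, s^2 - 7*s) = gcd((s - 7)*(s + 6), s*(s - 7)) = s - 7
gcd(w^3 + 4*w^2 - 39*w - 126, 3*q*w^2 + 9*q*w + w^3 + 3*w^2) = w + 3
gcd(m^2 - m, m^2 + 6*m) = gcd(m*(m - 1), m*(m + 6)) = m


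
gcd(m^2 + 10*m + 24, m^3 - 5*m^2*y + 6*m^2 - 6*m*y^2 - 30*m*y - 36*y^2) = m + 6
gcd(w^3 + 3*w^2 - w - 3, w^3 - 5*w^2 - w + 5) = w^2 - 1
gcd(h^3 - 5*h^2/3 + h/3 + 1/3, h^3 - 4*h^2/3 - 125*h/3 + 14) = 1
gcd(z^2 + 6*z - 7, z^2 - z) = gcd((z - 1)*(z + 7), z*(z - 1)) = z - 1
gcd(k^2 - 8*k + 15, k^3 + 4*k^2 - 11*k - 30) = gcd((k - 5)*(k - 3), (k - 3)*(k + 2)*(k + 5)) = k - 3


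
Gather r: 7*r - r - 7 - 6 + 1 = 6*r - 12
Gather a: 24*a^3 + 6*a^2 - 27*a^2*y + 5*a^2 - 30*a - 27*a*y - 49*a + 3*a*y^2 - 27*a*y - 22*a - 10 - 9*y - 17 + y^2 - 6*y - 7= 24*a^3 + a^2*(11 - 27*y) + a*(3*y^2 - 54*y - 101) + y^2 - 15*y - 34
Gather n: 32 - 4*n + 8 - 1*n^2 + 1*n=-n^2 - 3*n + 40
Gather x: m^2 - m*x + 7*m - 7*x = m^2 + 7*m + x*(-m - 7)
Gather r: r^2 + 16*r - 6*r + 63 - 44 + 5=r^2 + 10*r + 24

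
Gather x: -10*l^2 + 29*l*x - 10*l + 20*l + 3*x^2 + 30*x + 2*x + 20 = -10*l^2 + 10*l + 3*x^2 + x*(29*l + 32) + 20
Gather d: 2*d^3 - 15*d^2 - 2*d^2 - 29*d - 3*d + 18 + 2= 2*d^3 - 17*d^2 - 32*d + 20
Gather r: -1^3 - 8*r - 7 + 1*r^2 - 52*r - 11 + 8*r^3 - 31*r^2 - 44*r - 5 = 8*r^3 - 30*r^2 - 104*r - 24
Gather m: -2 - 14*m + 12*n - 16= -14*m + 12*n - 18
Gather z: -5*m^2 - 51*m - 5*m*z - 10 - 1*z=-5*m^2 - 51*m + z*(-5*m - 1) - 10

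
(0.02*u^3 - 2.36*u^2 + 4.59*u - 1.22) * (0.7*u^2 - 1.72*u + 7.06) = 0.014*u^5 - 1.6864*u^4 + 7.4134*u^3 - 25.4104*u^2 + 34.5038*u - 8.6132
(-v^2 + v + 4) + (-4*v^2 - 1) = -5*v^2 + v + 3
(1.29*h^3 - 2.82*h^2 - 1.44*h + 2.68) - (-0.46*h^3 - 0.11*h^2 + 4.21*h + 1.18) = 1.75*h^3 - 2.71*h^2 - 5.65*h + 1.5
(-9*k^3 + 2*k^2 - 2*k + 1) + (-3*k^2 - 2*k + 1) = -9*k^3 - k^2 - 4*k + 2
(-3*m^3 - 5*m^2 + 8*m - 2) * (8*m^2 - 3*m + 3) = -24*m^5 - 31*m^4 + 70*m^3 - 55*m^2 + 30*m - 6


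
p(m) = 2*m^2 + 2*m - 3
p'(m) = 4*m + 2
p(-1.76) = -0.32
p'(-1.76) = -5.04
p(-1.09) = -2.80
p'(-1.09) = -2.36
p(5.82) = 76.38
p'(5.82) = 25.28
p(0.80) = -0.12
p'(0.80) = 5.20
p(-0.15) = -3.26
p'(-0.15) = 1.40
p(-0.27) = -3.39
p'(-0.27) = 0.92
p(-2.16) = 2.01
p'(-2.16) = -6.64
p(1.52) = 4.66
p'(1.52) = 8.08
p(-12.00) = 261.00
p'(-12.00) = -46.00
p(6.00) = 81.00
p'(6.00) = 26.00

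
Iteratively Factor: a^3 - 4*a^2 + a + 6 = (a + 1)*(a^2 - 5*a + 6) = (a - 2)*(a + 1)*(a - 3)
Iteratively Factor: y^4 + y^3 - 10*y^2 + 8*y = (y)*(y^3 + y^2 - 10*y + 8) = y*(y + 4)*(y^2 - 3*y + 2) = y*(y - 1)*(y + 4)*(y - 2)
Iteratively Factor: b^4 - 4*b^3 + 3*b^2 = (b - 1)*(b^3 - 3*b^2) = b*(b - 1)*(b^2 - 3*b) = b*(b - 3)*(b - 1)*(b)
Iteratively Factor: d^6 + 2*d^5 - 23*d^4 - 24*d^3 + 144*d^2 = (d + 4)*(d^5 - 2*d^4 - 15*d^3 + 36*d^2) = (d - 3)*(d + 4)*(d^4 + d^3 - 12*d^2) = (d - 3)^2*(d + 4)*(d^3 + 4*d^2) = (d - 3)^2*(d + 4)^2*(d^2) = d*(d - 3)^2*(d + 4)^2*(d)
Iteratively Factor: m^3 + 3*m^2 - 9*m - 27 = (m + 3)*(m^2 - 9) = (m + 3)^2*(m - 3)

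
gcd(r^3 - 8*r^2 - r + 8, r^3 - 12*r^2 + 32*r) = r - 8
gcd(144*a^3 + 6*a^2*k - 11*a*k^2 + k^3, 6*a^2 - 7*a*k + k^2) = 6*a - k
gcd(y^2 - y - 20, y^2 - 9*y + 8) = 1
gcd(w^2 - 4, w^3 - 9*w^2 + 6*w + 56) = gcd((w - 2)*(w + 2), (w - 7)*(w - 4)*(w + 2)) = w + 2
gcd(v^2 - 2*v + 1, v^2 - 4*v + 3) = v - 1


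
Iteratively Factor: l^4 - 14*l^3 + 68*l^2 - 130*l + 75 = (l - 5)*(l^3 - 9*l^2 + 23*l - 15) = (l - 5)^2*(l^2 - 4*l + 3) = (l - 5)^2*(l - 3)*(l - 1)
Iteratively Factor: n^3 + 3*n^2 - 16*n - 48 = (n + 4)*(n^2 - n - 12) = (n + 3)*(n + 4)*(n - 4)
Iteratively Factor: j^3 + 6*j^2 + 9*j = (j)*(j^2 + 6*j + 9) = j*(j + 3)*(j + 3)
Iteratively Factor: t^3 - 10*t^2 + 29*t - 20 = (t - 5)*(t^2 - 5*t + 4) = (t - 5)*(t - 1)*(t - 4)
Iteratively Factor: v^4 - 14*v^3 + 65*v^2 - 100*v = (v)*(v^3 - 14*v^2 + 65*v - 100) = v*(v - 5)*(v^2 - 9*v + 20) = v*(v - 5)^2*(v - 4)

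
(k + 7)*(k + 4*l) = k^2 + 4*k*l + 7*k + 28*l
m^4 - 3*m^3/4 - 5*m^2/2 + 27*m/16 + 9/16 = (m - 3/2)*(m - 1)*(m + 1/4)*(m + 3/2)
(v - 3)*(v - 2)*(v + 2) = v^3 - 3*v^2 - 4*v + 12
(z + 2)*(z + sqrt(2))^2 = z^3 + 2*z^2 + 2*sqrt(2)*z^2 + 2*z + 4*sqrt(2)*z + 4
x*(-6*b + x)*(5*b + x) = -30*b^2*x - b*x^2 + x^3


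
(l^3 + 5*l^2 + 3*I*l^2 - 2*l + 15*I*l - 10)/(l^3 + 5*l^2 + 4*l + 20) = (l + I)/(l - 2*I)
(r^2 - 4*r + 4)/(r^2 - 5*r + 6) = (r - 2)/(r - 3)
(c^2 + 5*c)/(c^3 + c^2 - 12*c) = (c + 5)/(c^2 + c - 12)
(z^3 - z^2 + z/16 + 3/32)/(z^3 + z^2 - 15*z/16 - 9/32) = (2*z - 1)/(2*z + 3)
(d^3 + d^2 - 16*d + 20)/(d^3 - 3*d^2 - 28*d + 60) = (d - 2)/(d - 6)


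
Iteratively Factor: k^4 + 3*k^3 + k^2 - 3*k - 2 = (k + 2)*(k^3 + k^2 - k - 1) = (k - 1)*(k + 2)*(k^2 + 2*k + 1) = (k - 1)*(k + 1)*(k + 2)*(k + 1)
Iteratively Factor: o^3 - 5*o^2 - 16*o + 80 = (o + 4)*(o^2 - 9*o + 20) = (o - 5)*(o + 4)*(o - 4)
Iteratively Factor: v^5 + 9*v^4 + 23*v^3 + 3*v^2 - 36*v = (v + 4)*(v^4 + 5*v^3 + 3*v^2 - 9*v) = (v - 1)*(v + 4)*(v^3 + 6*v^2 + 9*v) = (v - 1)*(v + 3)*(v + 4)*(v^2 + 3*v) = (v - 1)*(v + 3)^2*(v + 4)*(v)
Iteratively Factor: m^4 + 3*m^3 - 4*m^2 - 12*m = (m - 2)*(m^3 + 5*m^2 + 6*m) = (m - 2)*(m + 3)*(m^2 + 2*m) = m*(m - 2)*(m + 3)*(m + 2)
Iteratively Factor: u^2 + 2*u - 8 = (u - 2)*(u + 4)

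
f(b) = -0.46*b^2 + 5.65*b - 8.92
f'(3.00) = 2.89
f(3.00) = 3.89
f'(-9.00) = 13.93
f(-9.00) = -97.03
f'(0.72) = 4.99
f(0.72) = -5.09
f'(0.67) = 5.03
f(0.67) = -5.34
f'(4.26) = 1.73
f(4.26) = 6.80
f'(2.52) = 3.33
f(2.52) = 2.40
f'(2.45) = 3.40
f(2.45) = 2.16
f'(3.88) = 2.08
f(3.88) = 6.08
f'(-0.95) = 6.52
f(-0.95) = -14.70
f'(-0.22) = 5.85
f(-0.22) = -10.19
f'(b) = 5.65 - 0.92*b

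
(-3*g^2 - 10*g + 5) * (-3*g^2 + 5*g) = 9*g^4 + 15*g^3 - 65*g^2 + 25*g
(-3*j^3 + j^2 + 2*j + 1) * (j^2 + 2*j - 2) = -3*j^5 - 5*j^4 + 10*j^3 + 3*j^2 - 2*j - 2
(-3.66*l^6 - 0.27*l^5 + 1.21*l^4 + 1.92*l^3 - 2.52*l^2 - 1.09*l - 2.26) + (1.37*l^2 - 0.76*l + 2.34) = -3.66*l^6 - 0.27*l^5 + 1.21*l^4 + 1.92*l^3 - 1.15*l^2 - 1.85*l + 0.0800000000000001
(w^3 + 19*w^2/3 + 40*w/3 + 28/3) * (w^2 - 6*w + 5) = w^5 + w^4/3 - 59*w^3/3 - 39*w^2 + 32*w/3 + 140/3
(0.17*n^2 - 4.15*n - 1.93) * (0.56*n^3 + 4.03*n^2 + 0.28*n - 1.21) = 0.0952*n^5 - 1.6389*n^4 - 17.7577*n^3 - 9.1456*n^2 + 4.4811*n + 2.3353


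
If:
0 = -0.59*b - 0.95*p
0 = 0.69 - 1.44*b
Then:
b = 0.48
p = -0.30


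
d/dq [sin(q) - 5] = cos(q)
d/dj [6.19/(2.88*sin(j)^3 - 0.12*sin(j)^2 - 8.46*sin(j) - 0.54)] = (-53.4816*sin(j)^2 + 1.4856*sin(j) + 52.3674)*cos(j)/(-2.88*sin(j)^3 + 0.12*sin(j)^2 + 8.46*sin(j) + 0.54)^2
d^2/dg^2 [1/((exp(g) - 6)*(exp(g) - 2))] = 4*(exp(3*g) - 6*exp(2*g) + 4*exp(g) + 24)*exp(g)/(exp(6*g) - 24*exp(5*g) + 228*exp(4*g) - 1088*exp(3*g) + 2736*exp(2*g) - 3456*exp(g) + 1728)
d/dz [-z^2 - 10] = -2*z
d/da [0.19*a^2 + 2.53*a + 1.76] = 0.38*a + 2.53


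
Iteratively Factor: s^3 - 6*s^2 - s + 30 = (s - 3)*(s^2 - 3*s - 10) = (s - 5)*(s - 3)*(s + 2)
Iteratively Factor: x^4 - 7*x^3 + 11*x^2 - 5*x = (x - 1)*(x^3 - 6*x^2 + 5*x) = (x - 1)^2*(x^2 - 5*x) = (x - 5)*(x - 1)^2*(x)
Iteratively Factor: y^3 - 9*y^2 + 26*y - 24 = (y - 3)*(y^2 - 6*y + 8) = (y - 3)*(y - 2)*(y - 4)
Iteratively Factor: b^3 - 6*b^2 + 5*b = (b - 5)*(b^2 - b) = (b - 5)*(b - 1)*(b)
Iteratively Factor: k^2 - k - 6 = (k - 3)*(k + 2)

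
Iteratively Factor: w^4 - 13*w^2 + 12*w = (w + 4)*(w^3 - 4*w^2 + 3*w) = w*(w + 4)*(w^2 - 4*w + 3) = w*(w - 1)*(w + 4)*(w - 3)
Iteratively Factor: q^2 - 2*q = (q)*(q - 2)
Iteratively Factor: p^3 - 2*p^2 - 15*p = (p)*(p^2 - 2*p - 15) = p*(p - 5)*(p + 3)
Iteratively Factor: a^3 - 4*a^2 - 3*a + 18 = (a + 2)*(a^2 - 6*a + 9) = (a - 3)*(a + 2)*(a - 3)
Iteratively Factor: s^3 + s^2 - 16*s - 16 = (s + 4)*(s^2 - 3*s - 4) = (s + 1)*(s + 4)*(s - 4)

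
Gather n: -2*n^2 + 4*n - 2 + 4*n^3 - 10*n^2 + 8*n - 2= 4*n^3 - 12*n^2 + 12*n - 4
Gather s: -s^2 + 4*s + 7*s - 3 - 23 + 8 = -s^2 + 11*s - 18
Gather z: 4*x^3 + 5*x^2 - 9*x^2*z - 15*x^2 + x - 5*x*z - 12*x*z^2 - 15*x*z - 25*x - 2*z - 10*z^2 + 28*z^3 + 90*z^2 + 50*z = 4*x^3 - 10*x^2 - 24*x + 28*z^3 + z^2*(80 - 12*x) + z*(-9*x^2 - 20*x + 48)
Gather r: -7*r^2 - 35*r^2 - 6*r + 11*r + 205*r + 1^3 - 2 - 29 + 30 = -42*r^2 + 210*r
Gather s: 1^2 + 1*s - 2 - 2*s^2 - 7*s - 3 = -2*s^2 - 6*s - 4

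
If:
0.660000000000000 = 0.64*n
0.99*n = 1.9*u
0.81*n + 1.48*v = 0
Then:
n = 1.03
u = 0.54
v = -0.56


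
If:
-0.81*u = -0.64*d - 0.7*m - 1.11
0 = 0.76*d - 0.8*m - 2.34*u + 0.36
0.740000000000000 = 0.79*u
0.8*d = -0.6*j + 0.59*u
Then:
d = 0.96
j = -0.36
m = -1.38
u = 0.94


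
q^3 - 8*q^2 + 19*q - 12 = (q - 4)*(q - 3)*(q - 1)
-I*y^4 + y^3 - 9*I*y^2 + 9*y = y*(y - 3*I)*(y + 3*I)*(-I*y + 1)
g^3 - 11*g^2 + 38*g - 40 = (g - 5)*(g - 4)*(g - 2)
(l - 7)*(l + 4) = l^2 - 3*l - 28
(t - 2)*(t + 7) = t^2 + 5*t - 14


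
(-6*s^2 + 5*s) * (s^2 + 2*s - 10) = -6*s^4 - 7*s^3 + 70*s^2 - 50*s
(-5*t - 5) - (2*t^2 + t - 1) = -2*t^2 - 6*t - 4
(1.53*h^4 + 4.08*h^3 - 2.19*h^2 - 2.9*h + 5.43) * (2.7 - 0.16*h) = -0.2448*h^5 + 3.4782*h^4 + 11.3664*h^3 - 5.449*h^2 - 8.6988*h + 14.661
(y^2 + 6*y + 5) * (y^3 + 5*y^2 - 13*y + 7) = y^5 + 11*y^4 + 22*y^3 - 46*y^2 - 23*y + 35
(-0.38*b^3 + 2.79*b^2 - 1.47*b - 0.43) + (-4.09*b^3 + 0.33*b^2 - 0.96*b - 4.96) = -4.47*b^3 + 3.12*b^2 - 2.43*b - 5.39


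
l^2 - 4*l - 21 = (l - 7)*(l + 3)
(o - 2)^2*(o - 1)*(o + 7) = o^4 + 2*o^3 - 27*o^2 + 52*o - 28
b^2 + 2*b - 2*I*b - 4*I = (b + 2)*(b - 2*I)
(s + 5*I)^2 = s^2 + 10*I*s - 25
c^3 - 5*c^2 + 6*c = c*(c - 3)*(c - 2)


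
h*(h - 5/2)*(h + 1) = h^3 - 3*h^2/2 - 5*h/2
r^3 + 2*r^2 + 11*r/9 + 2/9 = (r + 1/3)*(r + 2/3)*(r + 1)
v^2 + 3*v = v*(v + 3)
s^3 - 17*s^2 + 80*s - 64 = (s - 8)^2*(s - 1)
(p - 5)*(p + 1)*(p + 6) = p^3 + 2*p^2 - 29*p - 30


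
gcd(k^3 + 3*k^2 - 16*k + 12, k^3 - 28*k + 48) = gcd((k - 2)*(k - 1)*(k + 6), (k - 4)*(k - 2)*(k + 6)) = k^2 + 4*k - 12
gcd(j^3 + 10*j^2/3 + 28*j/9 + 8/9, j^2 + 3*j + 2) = j + 2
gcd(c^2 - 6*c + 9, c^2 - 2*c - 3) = c - 3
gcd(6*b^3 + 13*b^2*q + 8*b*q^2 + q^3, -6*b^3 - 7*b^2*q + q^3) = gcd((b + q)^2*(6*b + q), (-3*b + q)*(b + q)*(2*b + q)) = b + q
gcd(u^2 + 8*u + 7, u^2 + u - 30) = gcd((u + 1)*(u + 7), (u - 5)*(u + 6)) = 1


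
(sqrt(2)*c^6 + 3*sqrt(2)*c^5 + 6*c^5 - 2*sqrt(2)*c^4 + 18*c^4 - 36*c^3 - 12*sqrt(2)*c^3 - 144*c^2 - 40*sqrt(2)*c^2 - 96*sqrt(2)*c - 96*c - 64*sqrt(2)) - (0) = sqrt(2)*c^6 + 3*sqrt(2)*c^5 + 6*c^5 - 2*sqrt(2)*c^4 + 18*c^4 - 36*c^3 - 12*sqrt(2)*c^3 - 144*c^2 - 40*sqrt(2)*c^2 - 96*sqrt(2)*c - 96*c - 64*sqrt(2)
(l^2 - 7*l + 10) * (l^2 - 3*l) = l^4 - 10*l^3 + 31*l^2 - 30*l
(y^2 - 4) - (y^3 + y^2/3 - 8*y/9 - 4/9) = -y^3 + 2*y^2/3 + 8*y/9 - 32/9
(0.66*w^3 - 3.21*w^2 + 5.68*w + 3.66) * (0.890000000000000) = 0.5874*w^3 - 2.8569*w^2 + 5.0552*w + 3.2574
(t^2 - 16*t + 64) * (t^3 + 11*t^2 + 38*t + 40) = t^5 - 5*t^4 - 74*t^3 + 136*t^2 + 1792*t + 2560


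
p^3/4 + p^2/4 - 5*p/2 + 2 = (p/4 + 1)*(p - 2)*(p - 1)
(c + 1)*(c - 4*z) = c^2 - 4*c*z + c - 4*z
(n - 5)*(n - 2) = n^2 - 7*n + 10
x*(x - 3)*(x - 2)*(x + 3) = x^4 - 2*x^3 - 9*x^2 + 18*x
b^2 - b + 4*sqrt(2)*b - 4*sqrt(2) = (b - 1)*(b + 4*sqrt(2))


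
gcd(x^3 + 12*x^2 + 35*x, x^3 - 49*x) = x^2 + 7*x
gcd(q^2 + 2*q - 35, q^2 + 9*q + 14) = q + 7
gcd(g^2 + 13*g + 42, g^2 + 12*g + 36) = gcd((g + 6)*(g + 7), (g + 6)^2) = g + 6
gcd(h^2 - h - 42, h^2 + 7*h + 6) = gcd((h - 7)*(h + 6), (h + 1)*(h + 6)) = h + 6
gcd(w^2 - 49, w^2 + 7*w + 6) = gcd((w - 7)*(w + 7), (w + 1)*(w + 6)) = 1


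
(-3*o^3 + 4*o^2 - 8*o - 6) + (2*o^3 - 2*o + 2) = -o^3 + 4*o^2 - 10*o - 4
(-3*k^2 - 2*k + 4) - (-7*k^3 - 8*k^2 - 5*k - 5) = 7*k^3 + 5*k^2 + 3*k + 9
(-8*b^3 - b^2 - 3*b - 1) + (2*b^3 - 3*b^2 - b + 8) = -6*b^3 - 4*b^2 - 4*b + 7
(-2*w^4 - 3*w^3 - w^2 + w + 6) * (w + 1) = -2*w^5 - 5*w^4 - 4*w^3 + 7*w + 6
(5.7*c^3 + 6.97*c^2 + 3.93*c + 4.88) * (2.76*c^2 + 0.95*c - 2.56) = 15.732*c^5 + 24.6522*c^4 + 2.8763*c^3 - 0.640900000000002*c^2 - 5.4248*c - 12.4928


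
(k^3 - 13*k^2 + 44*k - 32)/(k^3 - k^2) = 1 - 12/k + 32/k^2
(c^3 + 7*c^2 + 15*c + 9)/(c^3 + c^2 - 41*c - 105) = (c^2 + 4*c + 3)/(c^2 - 2*c - 35)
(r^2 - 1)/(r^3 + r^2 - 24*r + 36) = (r^2 - 1)/(r^3 + r^2 - 24*r + 36)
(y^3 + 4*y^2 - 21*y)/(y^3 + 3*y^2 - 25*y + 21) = y/(y - 1)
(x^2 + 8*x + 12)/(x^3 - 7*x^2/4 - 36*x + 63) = 4*(x + 2)/(4*x^2 - 31*x + 42)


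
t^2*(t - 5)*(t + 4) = t^4 - t^3 - 20*t^2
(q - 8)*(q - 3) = q^2 - 11*q + 24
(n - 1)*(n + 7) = n^2 + 6*n - 7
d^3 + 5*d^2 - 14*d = d*(d - 2)*(d + 7)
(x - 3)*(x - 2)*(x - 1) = x^3 - 6*x^2 + 11*x - 6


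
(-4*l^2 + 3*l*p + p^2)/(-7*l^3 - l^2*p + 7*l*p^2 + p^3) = (4*l + p)/(7*l^2 + 8*l*p + p^2)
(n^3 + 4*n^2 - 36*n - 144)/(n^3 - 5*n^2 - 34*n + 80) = (n^3 + 4*n^2 - 36*n - 144)/(n^3 - 5*n^2 - 34*n + 80)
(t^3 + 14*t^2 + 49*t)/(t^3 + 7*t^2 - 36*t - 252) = t*(t + 7)/(t^2 - 36)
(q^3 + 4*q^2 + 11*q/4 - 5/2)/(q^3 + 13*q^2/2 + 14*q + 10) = (q - 1/2)/(q + 2)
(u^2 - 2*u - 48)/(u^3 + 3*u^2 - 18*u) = (u - 8)/(u*(u - 3))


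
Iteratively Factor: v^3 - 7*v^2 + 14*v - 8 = (v - 2)*(v^2 - 5*v + 4) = (v - 2)*(v - 1)*(v - 4)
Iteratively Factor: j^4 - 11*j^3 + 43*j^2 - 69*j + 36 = (j - 4)*(j^3 - 7*j^2 + 15*j - 9) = (j - 4)*(j - 3)*(j^2 - 4*j + 3) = (j - 4)*(j - 3)*(j - 1)*(j - 3)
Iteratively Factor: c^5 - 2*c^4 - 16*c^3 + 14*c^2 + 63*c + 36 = (c + 1)*(c^4 - 3*c^3 - 13*c^2 + 27*c + 36) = (c - 3)*(c + 1)*(c^3 - 13*c - 12) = (c - 3)*(c + 1)*(c + 3)*(c^2 - 3*c - 4) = (c - 4)*(c - 3)*(c + 1)*(c + 3)*(c + 1)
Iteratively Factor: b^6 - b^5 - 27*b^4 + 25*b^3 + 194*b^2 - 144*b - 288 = (b - 2)*(b^5 + b^4 - 25*b^3 - 25*b^2 + 144*b + 144) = (b - 2)*(b + 3)*(b^4 - 2*b^3 - 19*b^2 + 32*b + 48) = (b - 2)*(b + 3)*(b + 4)*(b^3 - 6*b^2 + 5*b + 12) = (b - 3)*(b - 2)*(b + 3)*(b + 4)*(b^2 - 3*b - 4) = (b - 4)*(b - 3)*(b - 2)*(b + 3)*(b + 4)*(b + 1)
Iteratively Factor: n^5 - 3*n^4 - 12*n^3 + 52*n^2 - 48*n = (n - 3)*(n^4 - 12*n^2 + 16*n) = (n - 3)*(n + 4)*(n^3 - 4*n^2 + 4*n) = (n - 3)*(n - 2)*(n + 4)*(n^2 - 2*n) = n*(n - 3)*(n - 2)*(n + 4)*(n - 2)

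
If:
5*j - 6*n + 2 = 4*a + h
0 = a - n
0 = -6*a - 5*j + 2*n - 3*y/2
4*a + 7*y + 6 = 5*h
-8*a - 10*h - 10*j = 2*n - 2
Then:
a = 63/223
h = -46/223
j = 138/1115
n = 63/223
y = -260/223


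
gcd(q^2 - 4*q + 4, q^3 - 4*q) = q - 2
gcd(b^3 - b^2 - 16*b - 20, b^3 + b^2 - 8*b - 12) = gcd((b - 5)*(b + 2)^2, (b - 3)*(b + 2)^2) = b^2 + 4*b + 4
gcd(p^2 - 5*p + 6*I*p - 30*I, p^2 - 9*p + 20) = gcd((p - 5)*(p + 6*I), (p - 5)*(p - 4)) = p - 5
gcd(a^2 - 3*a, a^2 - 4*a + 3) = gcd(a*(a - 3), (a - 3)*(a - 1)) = a - 3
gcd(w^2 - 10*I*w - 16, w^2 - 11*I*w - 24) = w - 8*I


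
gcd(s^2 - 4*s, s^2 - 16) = s - 4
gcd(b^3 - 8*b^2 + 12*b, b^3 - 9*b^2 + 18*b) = b^2 - 6*b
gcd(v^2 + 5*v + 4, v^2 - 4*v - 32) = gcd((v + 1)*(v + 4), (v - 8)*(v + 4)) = v + 4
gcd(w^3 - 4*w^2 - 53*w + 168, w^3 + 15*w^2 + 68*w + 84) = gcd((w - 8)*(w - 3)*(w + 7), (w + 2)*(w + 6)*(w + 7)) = w + 7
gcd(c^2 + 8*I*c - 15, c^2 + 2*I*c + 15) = c + 5*I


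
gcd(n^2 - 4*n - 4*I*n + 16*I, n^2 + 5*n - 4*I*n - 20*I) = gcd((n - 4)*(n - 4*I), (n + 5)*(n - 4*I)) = n - 4*I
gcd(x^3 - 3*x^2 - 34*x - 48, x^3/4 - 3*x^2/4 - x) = 1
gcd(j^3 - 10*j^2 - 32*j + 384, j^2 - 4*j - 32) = j - 8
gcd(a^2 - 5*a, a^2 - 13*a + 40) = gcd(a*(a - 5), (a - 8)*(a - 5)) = a - 5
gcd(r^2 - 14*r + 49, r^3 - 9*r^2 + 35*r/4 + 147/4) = r - 7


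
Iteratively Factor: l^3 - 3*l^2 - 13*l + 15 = (l + 3)*(l^2 - 6*l + 5) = (l - 5)*(l + 3)*(l - 1)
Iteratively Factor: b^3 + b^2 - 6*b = (b - 2)*(b^2 + 3*b) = (b - 2)*(b + 3)*(b)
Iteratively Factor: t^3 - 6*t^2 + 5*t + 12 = (t - 4)*(t^2 - 2*t - 3) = (t - 4)*(t + 1)*(t - 3)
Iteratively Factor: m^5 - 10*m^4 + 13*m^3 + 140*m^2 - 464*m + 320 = (m - 1)*(m^4 - 9*m^3 + 4*m^2 + 144*m - 320) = (m - 1)*(m + 4)*(m^3 - 13*m^2 + 56*m - 80) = (m - 4)*(m - 1)*(m + 4)*(m^2 - 9*m + 20) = (m - 5)*(m - 4)*(m - 1)*(m + 4)*(m - 4)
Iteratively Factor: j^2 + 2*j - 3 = (j + 3)*(j - 1)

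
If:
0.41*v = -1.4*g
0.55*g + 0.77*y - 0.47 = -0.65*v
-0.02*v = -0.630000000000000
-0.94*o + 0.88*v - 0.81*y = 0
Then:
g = -9.22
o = 46.20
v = 31.50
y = -19.39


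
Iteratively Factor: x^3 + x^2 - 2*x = (x + 2)*(x^2 - x) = x*(x + 2)*(x - 1)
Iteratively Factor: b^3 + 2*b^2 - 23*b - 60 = (b + 4)*(b^2 - 2*b - 15) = (b - 5)*(b + 4)*(b + 3)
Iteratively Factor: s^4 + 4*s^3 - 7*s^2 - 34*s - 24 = (s - 3)*(s^3 + 7*s^2 + 14*s + 8) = (s - 3)*(s + 4)*(s^2 + 3*s + 2) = (s - 3)*(s + 2)*(s + 4)*(s + 1)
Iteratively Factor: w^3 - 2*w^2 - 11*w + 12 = (w - 1)*(w^2 - w - 12) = (w - 1)*(w + 3)*(w - 4)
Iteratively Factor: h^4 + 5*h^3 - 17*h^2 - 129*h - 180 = (h - 5)*(h^3 + 10*h^2 + 33*h + 36) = (h - 5)*(h + 4)*(h^2 + 6*h + 9) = (h - 5)*(h + 3)*(h + 4)*(h + 3)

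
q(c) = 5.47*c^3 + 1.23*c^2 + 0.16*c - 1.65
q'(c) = 16.41*c^2 + 2.46*c + 0.16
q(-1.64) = -22.73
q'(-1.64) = 40.26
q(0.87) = 3.02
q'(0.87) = 14.72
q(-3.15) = -160.92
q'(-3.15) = 155.24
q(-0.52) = -2.17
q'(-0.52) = 3.32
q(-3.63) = -247.67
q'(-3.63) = 207.46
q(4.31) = 459.83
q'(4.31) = 315.60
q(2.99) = 156.04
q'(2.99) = 154.22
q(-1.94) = -37.27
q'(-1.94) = 57.15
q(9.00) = 4087.05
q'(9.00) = 1351.51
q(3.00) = 157.59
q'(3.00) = 155.23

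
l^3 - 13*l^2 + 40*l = l*(l - 8)*(l - 5)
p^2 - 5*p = p*(p - 5)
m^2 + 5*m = m*(m + 5)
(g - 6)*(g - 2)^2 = g^3 - 10*g^2 + 28*g - 24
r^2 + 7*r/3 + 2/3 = (r + 1/3)*(r + 2)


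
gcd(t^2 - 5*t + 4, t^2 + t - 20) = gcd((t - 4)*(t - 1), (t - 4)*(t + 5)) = t - 4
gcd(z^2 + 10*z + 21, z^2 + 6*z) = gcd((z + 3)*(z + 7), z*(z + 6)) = 1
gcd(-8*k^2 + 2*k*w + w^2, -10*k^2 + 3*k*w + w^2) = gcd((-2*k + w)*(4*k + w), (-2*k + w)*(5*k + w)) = -2*k + w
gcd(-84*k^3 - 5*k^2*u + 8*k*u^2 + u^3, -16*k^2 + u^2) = 4*k + u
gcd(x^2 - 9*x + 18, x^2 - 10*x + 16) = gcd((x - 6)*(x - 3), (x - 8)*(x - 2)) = 1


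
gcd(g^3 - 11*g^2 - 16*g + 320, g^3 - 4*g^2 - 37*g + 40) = g^2 - 3*g - 40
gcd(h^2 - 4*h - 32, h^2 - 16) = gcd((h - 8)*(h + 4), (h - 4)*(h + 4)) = h + 4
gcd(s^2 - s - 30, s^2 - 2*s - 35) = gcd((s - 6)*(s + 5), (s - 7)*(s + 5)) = s + 5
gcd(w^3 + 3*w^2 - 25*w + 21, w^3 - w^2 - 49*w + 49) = w^2 + 6*w - 7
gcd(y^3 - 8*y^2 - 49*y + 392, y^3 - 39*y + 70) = y + 7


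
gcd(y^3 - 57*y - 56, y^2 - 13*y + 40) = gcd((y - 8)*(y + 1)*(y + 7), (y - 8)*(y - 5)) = y - 8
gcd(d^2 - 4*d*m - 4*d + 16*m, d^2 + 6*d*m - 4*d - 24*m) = d - 4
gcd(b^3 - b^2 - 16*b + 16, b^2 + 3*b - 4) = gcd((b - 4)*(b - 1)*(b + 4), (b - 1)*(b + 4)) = b^2 + 3*b - 4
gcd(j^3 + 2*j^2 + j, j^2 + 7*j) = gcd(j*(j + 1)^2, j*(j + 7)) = j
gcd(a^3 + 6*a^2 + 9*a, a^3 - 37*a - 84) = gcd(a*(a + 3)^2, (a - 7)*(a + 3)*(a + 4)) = a + 3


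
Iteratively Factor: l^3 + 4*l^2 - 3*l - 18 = (l - 2)*(l^2 + 6*l + 9) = (l - 2)*(l + 3)*(l + 3)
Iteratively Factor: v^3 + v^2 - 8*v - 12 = (v + 2)*(v^2 - v - 6) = (v + 2)^2*(v - 3)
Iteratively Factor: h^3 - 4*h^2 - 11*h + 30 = (h - 5)*(h^2 + h - 6) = (h - 5)*(h + 3)*(h - 2)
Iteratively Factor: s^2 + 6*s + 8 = (s + 4)*(s + 2)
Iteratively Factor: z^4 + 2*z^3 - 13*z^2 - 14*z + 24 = (z + 2)*(z^3 - 13*z + 12) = (z - 1)*(z + 2)*(z^2 + z - 12) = (z - 3)*(z - 1)*(z + 2)*(z + 4)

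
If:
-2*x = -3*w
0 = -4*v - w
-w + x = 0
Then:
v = 0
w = 0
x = 0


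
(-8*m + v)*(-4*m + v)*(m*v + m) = 32*m^3*v + 32*m^3 - 12*m^2*v^2 - 12*m^2*v + m*v^3 + m*v^2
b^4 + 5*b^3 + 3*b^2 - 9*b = b*(b - 1)*(b + 3)^2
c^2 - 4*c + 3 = (c - 3)*(c - 1)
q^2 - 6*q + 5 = (q - 5)*(q - 1)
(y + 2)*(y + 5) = y^2 + 7*y + 10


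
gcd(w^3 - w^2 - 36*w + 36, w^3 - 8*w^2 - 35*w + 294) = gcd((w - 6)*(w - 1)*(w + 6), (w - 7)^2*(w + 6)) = w + 6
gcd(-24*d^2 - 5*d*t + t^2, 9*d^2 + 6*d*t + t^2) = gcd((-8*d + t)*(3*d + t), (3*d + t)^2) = 3*d + t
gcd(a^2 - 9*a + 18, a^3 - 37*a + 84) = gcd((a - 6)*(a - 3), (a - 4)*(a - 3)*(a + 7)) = a - 3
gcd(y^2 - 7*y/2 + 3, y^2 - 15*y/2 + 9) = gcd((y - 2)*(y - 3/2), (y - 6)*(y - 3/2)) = y - 3/2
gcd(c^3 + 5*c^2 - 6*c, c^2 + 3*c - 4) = c - 1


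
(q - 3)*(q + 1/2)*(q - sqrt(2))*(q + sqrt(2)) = q^4 - 5*q^3/2 - 7*q^2/2 + 5*q + 3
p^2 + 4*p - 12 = (p - 2)*(p + 6)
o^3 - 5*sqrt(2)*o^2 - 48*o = o*(o - 8*sqrt(2))*(o + 3*sqrt(2))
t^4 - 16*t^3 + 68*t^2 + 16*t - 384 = (t - 8)*(t - 6)*(t - 4)*(t + 2)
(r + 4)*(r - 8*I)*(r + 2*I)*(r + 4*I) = r^4 + 4*r^3 - 2*I*r^3 + 40*r^2 - 8*I*r^2 + 160*r + 64*I*r + 256*I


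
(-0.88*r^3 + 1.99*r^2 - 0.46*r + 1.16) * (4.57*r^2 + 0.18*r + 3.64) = -4.0216*r^5 + 8.9359*r^4 - 4.9472*r^3 + 12.462*r^2 - 1.4656*r + 4.2224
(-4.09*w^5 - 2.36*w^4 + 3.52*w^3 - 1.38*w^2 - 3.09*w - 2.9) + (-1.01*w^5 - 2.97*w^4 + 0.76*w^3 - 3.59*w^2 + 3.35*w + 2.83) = -5.1*w^5 - 5.33*w^4 + 4.28*w^3 - 4.97*w^2 + 0.26*w - 0.0699999999999998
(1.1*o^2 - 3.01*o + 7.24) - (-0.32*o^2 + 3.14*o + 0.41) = 1.42*o^2 - 6.15*o + 6.83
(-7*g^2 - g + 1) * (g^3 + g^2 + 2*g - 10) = -7*g^5 - 8*g^4 - 14*g^3 + 69*g^2 + 12*g - 10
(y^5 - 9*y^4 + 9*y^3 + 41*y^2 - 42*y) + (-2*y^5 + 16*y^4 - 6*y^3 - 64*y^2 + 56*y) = -y^5 + 7*y^4 + 3*y^3 - 23*y^2 + 14*y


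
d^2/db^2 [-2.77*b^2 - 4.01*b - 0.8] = -5.54000000000000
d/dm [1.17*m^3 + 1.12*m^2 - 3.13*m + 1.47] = 3.51*m^2 + 2.24*m - 3.13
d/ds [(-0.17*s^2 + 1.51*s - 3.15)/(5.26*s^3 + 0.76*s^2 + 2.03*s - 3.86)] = (0.8942*s^4 - 15.8852*s^3 + 48.2143*s^2 + 6.1004*s + 0.565899999999999)/(27.6676*s^6 + 7.9952*s^5 + 21.9332*s^4 - 37.5216*s^3 - 1.7463*s^2 - 15.6716*s + 14.8996)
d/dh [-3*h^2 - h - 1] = -6*h - 1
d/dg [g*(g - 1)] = 2*g - 1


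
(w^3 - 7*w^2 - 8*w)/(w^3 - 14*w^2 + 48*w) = (w + 1)/(w - 6)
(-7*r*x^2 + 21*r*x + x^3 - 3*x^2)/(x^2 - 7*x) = (-7*r*x + 21*r + x^2 - 3*x)/(x - 7)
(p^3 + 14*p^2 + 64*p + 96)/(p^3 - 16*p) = (p^2 + 10*p + 24)/(p*(p - 4))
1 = 1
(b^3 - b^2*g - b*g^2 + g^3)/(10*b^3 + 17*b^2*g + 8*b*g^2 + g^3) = (b^2 - 2*b*g + g^2)/(10*b^2 + 7*b*g + g^2)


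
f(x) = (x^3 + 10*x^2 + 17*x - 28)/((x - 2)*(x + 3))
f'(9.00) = 0.76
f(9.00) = 19.81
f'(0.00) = -2.06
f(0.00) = 4.67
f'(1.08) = -11.95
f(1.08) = -0.87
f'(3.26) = -5.88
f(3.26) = 21.34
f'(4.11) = -1.49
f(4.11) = 18.68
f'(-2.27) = -5.60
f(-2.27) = 8.58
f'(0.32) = -3.12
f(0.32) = 3.86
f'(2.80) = -15.97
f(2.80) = 25.85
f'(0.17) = -2.54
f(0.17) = 4.28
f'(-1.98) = -2.76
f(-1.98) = 7.44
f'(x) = (3*x^2 + 20*x + 17)/((x - 2)*(x + 3)) - (x^3 + 10*x^2 + 17*x - 28)/((x - 2)*(x + 3)^2) - (x^3 + 10*x^2 + 17*x - 28)/((x - 2)^2*(x + 3))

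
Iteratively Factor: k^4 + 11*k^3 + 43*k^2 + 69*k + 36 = (k + 1)*(k^3 + 10*k^2 + 33*k + 36) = (k + 1)*(k + 4)*(k^2 + 6*k + 9) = (k + 1)*(k + 3)*(k + 4)*(k + 3)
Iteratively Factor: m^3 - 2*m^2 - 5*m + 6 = (m + 2)*(m^2 - 4*m + 3) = (m - 3)*(m + 2)*(m - 1)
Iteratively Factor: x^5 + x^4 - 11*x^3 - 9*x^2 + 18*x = (x + 3)*(x^4 - 2*x^3 - 5*x^2 + 6*x) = x*(x + 3)*(x^3 - 2*x^2 - 5*x + 6) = x*(x - 3)*(x + 3)*(x^2 + x - 2) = x*(x - 3)*(x + 2)*(x + 3)*(x - 1)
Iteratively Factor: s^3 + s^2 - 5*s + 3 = (s + 3)*(s^2 - 2*s + 1) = (s - 1)*(s + 3)*(s - 1)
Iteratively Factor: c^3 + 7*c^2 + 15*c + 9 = (c + 3)*(c^2 + 4*c + 3) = (c + 1)*(c + 3)*(c + 3)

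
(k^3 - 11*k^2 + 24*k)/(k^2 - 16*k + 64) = k*(k - 3)/(k - 8)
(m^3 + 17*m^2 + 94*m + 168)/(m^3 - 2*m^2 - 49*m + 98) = (m^2 + 10*m + 24)/(m^2 - 9*m + 14)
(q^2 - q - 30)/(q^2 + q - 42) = (q + 5)/(q + 7)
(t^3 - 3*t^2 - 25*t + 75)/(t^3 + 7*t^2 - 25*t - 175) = (t - 3)/(t + 7)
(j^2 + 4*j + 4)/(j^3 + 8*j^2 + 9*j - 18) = (j^2 + 4*j + 4)/(j^3 + 8*j^2 + 9*j - 18)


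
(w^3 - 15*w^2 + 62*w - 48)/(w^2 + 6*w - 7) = (w^2 - 14*w + 48)/(w + 7)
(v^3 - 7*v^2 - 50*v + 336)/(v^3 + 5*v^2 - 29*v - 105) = (v^2 - 14*v + 48)/(v^2 - 2*v - 15)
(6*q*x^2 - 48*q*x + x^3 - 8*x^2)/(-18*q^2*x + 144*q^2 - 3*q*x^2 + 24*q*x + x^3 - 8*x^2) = x*(6*q + x)/(-18*q^2 - 3*q*x + x^2)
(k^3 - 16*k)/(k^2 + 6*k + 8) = k*(k - 4)/(k + 2)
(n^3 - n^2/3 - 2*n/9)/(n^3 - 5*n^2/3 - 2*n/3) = (n - 2/3)/(n - 2)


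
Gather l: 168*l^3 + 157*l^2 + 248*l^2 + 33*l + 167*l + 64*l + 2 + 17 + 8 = 168*l^3 + 405*l^2 + 264*l + 27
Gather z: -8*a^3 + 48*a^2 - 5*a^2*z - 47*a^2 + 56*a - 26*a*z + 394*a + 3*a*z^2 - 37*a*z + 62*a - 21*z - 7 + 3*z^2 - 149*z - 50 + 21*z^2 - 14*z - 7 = -8*a^3 + a^2 + 512*a + z^2*(3*a + 24) + z*(-5*a^2 - 63*a - 184) - 64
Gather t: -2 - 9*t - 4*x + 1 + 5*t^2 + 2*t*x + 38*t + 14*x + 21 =5*t^2 + t*(2*x + 29) + 10*x + 20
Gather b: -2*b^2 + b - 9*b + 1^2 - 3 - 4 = -2*b^2 - 8*b - 6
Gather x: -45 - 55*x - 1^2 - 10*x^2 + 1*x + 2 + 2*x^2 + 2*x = -8*x^2 - 52*x - 44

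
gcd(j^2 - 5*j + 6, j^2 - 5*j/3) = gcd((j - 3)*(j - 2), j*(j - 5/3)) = 1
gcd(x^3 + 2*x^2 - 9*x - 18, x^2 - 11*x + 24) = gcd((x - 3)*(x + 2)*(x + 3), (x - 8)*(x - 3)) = x - 3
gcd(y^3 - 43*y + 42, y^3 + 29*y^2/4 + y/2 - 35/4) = y^2 + 6*y - 7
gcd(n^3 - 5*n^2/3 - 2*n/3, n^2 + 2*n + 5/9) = n + 1/3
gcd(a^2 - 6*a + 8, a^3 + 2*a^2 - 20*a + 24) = a - 2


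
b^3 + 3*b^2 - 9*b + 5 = (b - 1)^2*(b + 5)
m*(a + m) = a*m + m^2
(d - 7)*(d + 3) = d^2 - 4*d - 21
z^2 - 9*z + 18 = (z - 6)*(z - 3)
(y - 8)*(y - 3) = y^2 - 11*y + 24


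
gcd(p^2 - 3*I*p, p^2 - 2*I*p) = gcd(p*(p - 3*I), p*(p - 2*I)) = p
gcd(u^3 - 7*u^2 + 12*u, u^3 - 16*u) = u^2 - 4*u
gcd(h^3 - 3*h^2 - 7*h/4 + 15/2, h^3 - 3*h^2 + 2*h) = h - 2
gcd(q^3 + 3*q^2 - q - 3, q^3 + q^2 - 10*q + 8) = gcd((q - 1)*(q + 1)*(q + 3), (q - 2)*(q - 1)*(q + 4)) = q - 1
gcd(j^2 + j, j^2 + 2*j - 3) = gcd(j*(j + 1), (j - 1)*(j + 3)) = 1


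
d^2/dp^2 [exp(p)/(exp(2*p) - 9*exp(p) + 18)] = ((27 - 8*exp(p))*(exp(2*p) - 9*exp(p) + 18)*exp(p) + 2*(2*exp(p) - 9)^2*exp(2*p) + (exp(2*p) - 9*exp(p) + 18)^2)*exp(p)/(exp(2*p) - 9*exp(p) + 18)^3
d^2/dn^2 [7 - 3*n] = 0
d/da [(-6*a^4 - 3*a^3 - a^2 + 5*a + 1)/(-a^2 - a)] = (12*a^5 + 21*a^4 + 6*a^3 + 6*a^2 + 2*a + 1)/(a^2*(a^2 + 2*a + 1))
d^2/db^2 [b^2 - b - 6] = 2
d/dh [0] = 0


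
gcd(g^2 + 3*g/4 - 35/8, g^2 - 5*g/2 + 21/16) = g - 7/4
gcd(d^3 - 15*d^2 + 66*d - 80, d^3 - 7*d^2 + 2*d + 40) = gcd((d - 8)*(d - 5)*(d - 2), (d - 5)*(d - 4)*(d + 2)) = d - 5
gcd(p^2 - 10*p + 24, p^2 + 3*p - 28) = p - 4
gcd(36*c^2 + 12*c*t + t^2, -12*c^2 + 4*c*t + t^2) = 6*c + t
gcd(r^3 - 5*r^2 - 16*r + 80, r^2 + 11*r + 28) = r + 4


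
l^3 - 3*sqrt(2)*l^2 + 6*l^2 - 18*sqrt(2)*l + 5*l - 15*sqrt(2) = (l + 1)*(l + 5)*(l - 3*sqrt(2))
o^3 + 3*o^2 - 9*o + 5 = (o - 1)^2*(o + 5)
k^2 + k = k*(k + 1)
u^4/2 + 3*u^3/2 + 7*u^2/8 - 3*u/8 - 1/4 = (u/2 + 1)*(u - 1/2)*(u + 1/2)*(u + 1)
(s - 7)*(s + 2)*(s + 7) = s^3 + 2*s^2 - 49*s - 98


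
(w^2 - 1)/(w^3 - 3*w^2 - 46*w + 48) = (w + 1)/(w^2 - 2*w - 48)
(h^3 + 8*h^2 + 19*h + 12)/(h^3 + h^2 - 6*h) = (h^2 + 5*h + 4)/(h*(h - 2))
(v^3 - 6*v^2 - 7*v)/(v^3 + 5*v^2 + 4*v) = (v - 7)/(v + 4)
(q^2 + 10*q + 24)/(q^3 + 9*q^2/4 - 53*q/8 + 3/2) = 8*(q + 6)/(8*q^2 - 14*q + 3)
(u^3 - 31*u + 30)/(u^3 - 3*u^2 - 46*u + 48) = (u - 5)/(u - 8)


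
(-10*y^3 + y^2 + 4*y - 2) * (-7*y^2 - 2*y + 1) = 70*y^5 + 13*y^4 - 40*y^3 + 7*y^2 + 8*y - 2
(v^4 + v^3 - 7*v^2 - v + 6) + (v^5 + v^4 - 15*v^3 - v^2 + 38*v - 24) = v^5 + 2*v^4 - 14*v^3 - 8*v^2 + 37*v - 18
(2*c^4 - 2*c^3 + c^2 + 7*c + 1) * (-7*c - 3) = -14*c^5 + 8*c^4 - c^3 - 52*c^2 - 28*c - 3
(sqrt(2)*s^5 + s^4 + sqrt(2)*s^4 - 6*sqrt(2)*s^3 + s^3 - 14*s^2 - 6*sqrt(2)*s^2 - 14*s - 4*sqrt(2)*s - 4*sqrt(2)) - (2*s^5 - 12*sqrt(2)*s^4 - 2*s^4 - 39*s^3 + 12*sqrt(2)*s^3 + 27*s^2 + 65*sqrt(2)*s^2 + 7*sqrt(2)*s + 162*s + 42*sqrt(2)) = -2*s^5 + sqrt(2)*s^5 + 3*s^4 + 13*sqrt(2)*s^4 - 18*sqrt(2)*s^3 + 40*s^3 - 71*sqrt(2)*s^2 - 41*s^2 - 176*s - 11*sqrt(2)*s - 46*sqrt(2)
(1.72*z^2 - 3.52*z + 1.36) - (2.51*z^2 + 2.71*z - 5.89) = -0.79*z^2 - 6.23*z + 7.25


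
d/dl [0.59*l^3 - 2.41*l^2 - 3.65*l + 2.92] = 1.77*l^2 - 4.82*l - 3.65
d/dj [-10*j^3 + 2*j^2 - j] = -30*j^2 + 4*j - 1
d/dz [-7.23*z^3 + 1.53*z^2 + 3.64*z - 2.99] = -21.69*z^2 + 3.06*z + 3.64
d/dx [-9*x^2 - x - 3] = -18*x - 1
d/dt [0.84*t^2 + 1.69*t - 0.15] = 1.68*t + 1.69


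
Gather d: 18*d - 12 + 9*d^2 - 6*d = 9*d^2 + 12*d - 12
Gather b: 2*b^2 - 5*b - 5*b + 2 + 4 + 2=2*b^2 - 10*b + 8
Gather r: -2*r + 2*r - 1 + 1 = 0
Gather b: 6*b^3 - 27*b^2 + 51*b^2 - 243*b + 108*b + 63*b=6*b^3 + 24*b^2 - 72*b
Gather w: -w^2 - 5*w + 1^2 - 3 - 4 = -w^2 - 5*w - 6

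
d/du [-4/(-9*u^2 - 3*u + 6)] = 4*(-6*u - 1)/(3*(3*u^2 + u - 2)^2)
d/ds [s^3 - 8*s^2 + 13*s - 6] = 3*s^2 - 16*s + 13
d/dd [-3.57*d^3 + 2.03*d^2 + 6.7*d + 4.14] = -10.71*d^2 + 4.06*d + 6.7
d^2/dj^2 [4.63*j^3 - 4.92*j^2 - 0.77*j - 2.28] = 27.78*j - 9.84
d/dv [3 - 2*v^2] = -4*v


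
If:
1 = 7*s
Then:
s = 1/7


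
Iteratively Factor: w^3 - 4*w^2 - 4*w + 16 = (w - 2)*(w^2 - 2*w - 8) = (w - 2)*(w + 2)*(w - 4)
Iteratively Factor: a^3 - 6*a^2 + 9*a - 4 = (a - 1)*(a^2 - 5*a + 4) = (a - 4)*(a - 1)*(a - 1)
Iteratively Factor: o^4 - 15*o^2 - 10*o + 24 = (o - 4)*(o^3 + 4*o^2 + o - 6) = (o - 4)*(o + 3)*(o^2 + o - 2) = (o - 4)*(o - 1)*(o + 3)*(o + 2)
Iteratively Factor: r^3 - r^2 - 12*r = (r + 3)*(r^2 - 4*r) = r*(r + 3)*(r - 4)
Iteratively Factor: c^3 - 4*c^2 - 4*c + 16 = (c - 4)*(c^2 - 4) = (c - 4)*(c - 2)*(c + 2)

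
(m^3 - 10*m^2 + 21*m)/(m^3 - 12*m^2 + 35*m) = (m - 3)/(m - 5)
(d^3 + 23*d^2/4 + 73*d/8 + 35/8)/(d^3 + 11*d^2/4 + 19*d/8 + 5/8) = (2*d + 7)/(2*d + 1)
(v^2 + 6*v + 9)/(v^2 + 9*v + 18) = (v + 3)/(v + 6)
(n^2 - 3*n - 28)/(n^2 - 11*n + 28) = (n + 4)/(n - 4)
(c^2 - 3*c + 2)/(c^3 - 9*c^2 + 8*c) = (c - 2)/(c*(c - 8))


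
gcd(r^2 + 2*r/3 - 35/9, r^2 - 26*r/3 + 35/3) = r - 5/3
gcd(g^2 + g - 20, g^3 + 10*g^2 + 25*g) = g + 5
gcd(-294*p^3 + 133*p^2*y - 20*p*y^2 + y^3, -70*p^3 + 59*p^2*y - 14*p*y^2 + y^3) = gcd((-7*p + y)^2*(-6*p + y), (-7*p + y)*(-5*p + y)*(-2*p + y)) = -7*p + y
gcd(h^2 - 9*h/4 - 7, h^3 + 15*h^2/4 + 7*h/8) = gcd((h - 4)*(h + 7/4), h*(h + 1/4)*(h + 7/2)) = 1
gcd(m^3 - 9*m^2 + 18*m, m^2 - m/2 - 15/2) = m - 3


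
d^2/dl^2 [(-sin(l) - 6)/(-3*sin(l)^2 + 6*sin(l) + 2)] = (9*sin(l)^5 + 234*sin(l)^4 - 306*sin(l)^3 + 24*sin(l)^2 + 544*sin(l) - 480)/(-3*sin(l)^2 + 6*sin(l) + 2)^3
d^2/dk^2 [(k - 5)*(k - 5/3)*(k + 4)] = 6*k - 16/3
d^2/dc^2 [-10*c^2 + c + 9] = -20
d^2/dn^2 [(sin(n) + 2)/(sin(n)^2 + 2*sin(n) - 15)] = (-sin(n)^5 - 6*sin(n)^4 - 100*sin(n)^3 - 146*sin(n)^2 - 171*sin(n) + 136)/(sin(n)^2 + 2*sin(n) - 15)^3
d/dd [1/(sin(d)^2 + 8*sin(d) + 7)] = -2*(sin(d) + 4)*cos(d)/(sin(d)^2 + 8*sin(d) + 7)^2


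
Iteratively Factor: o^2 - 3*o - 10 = (o - 5)*(o + 2)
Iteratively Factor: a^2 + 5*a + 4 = (a + 4)*(a + 1)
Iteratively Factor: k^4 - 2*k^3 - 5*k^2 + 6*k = (k + 2)*(k^3 - 4*k^2 + 3*k) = (k - 3)*(k + 2)*(k^2 - k) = k*(k - 3)*(k + 2)*(k - 1)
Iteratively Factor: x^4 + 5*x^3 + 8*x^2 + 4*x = (x + 2)*(x^3 + 3*x^2 + 2*x) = (x + 2)^2*(x^2 + x) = (x + 1)*(x + 2)^2*(x)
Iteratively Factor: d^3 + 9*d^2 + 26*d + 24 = (d + 3)*(d^2 + 6*d + 8) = (d + 3)*(d + 4)*(d + 2)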